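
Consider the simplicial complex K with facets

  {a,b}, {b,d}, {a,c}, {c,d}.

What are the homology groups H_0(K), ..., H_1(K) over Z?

We work with the vertex ordering a < b < c < d. The simplices of K, each written with vertices in increasing order, are:

  0-simplices (4): a, b, c, d
  1-simplices (4): ab, ac, bd, cd

Hence C_0 ≅ Z^4, C_1 ≅ Z^4.

The boundary map ∂_1: C_1 → C_0 sends each edge [p,q] (with p < q) to q − p. For instance
  ∂bd = d − b.
This gives a 4×4 integer matrix of rank 3; reducing to Smith normal form yields diagonal entries (1,1,1).

From H_k ≅ ker(∂_k) / im(∂_{k+1}) we obtain:

  H_0: rank C_0 − rank ∂_1 = 4 − 3 = 1, and the invariant factors of ∂_1 are all 1, so H_0 = Z.
  H_1: rank ker ∂_1 − rank ∂_2 = (4 − 3) − 0 = 1, and there is no ∂_2, so H_1 = Z.

(K is a triangulation of the circle S^1.)

H_0 ≅ Z,  H_1 ≅ Z.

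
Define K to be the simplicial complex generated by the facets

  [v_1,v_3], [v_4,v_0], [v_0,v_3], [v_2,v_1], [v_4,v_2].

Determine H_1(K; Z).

Take the total order v_0 < v_1 < v_2 < v_3 < v_4 on the vertex set. Then K (dimension 1) consists of the simplices:

  0-simplices (5): [v_0], [v_1], [v_2], [v_3], [v_4]
  1-simplices (5): [v_0,v_3], [v_0,v_4], [v_1,v_2], [v_1,v_3], [v_2,v_4]

giving chain groups C_0 ≅ Z^5, C_1 ≅ Z^5.

Boundary ∂_1: C_1 → C_0 maps an edge to its endpoints' difference, ∂[p,q] = q − p. For instance
  ∂[v_1,v_2] = [v_2] − [v_1].
As a 5×5 matrix over Z this has rank 4, with invariant factors (1,1,1,1).

Computing H_k = (kernel of ∂_k) / (image of ∂_{k+1}):

  H_1: rank ker ∂_1 − rank ∂_2 = (5 − 4) − 0 = 1, and there is no ∂_2, so H_1 = Z.

H_1 = Z.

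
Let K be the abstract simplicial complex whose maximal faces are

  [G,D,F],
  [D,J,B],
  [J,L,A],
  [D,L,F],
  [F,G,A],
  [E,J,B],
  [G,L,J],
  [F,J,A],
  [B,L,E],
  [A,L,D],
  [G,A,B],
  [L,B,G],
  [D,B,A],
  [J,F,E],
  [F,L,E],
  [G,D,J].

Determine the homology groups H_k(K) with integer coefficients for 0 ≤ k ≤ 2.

H_0 = Z,  H_1 = Z^2,  H_2 = Z.

Order the vertices as A < B < D < E < F < G < J < L. Listing each simplex with vertices in this order, K has dimension 2 with simplices:

  0-simplices (8): A, B, D, E, F, G, J, L
  1-simplices (24): AB, AD, AF, AG, AJ, AL, BD, BE, BG, BJ, BL, DF, DG, DJ, DL, EF, EJ, EL, FG, FJ, FL, GJ, GL, JL
  2-simplices (16): ABD, ABG, ADL, AFG, AFJ, AJL, BDJ, BEJ, BEL, BGL, DFG, DFL, DGJ, EFJ, EFL, GJL

giving chain groups C_0 ≅ Z^8, C_1 ≅ Z^24, C_2 ≅ Z^16.

The boundary map ∂_1: C_1 → C_0 is given by ∂[p,q] = [q] − [p].
The resulting 8×24 matrix has rank 7, and its Smith normal form has invariant factors (1,1,1,1,1,1,1).

Boundary ∂_2: C_2 → C_1 acts by ∂[p,q,r] = [q,r] − [p,r] + [p,q]. For instance
  ∂GJL = JL − GL + GJ,
  ∂AFG = FG − AG + AF.
The resulting 24×16 matrix has rank 15, and its Smith normal form has invariant factors (1,1,1,1,1,1,1,1,1,1,1,1,1,1,1).

From H_k ≅ ker(∂_k) / im(∂_{k+1}) we obtain:

  H_0: rank C_0 − rank ∂_1 = 8 − 7 = 1, and the invariant factors of ∂_1 are all 1, so H_0 = Z.
  H_1: rank ker ∂_1 − rank ∂_2 = (24 − 7) − 15 = 2, and the invariant factors of ∂_2 are all 1, so H_1 = Z^2.
  H_2: rank ker ∂_2 − rank ∂_3 = (16 − 15) − 0 = 1, and there is no ∂_3, so H_2 = Z.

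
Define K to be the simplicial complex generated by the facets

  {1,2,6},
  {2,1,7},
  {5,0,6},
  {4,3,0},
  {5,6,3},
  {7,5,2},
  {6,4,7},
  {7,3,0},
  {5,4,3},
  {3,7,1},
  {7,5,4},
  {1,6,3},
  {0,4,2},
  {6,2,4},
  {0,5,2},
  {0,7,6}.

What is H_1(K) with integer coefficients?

H_1 = Z^2.

We work with the vertex ordering 0 < 1 < 2 < 3 < 4 < 5 < 6 < 7. The simplices of K, each written with vertices in increasing order, are:

  0-simplices (8): [0], [1], [2], [3], [4], [5], [6], [7]
  1-simplices (24): (24 of them)
  2-simplices (16): [0,2,4], [0,2,5], [0,3,4], [0,3,7], [0,5,6], [0,6,7], [1,2,6], [1,2,7], [1,3,6], [1,3,7], [2,4,6], [2,5,7], [3,4,5], [3,5,6], [4,5,7], [4,6,7]

Hence C_0 ≅ Z^8, C_1 ≅ Z^24, C_2 ≅ Z^16.

The boundary map ∂_1: C_1 → C_0 is given by ∂[p,q] = [q] − [p].
The 8×24 boundary matrix has rank 7 and Smith normal form diag(1,1,1,1,1,1,1).

Boundary ∂_2: C_2 → C_1 acts by ∂[p,q,r] = [q,r] − [p,r] + [p,q]. For instance
  ∂[0,5,6] = [5,6] − [0,6] + [0,5],
  ∂[3,4,5] = [4,5] − [3,5] + [3,4].
The resulting 24×16 matrix has rank 15, and its Smith normal form has invariant factors (1,1,1,1,1,1,1,1,1,1,1,1,1,1,1).

From H_k ≅ ker(∂_k) / im(∂_{k+1}) we obtain:

  H_1: rank ker ∂_1 − rank ∂_2 = (24 − 7) − 15 = 2, and the invariant factors of ∂_2 are all 1, so H_1 = Z^2.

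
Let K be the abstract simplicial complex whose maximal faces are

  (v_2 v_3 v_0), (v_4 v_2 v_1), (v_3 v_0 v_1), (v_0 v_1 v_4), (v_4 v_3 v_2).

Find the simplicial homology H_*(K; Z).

We work with the vertex ordering v_0 < v_1 < v_2 < v_3 < v_4. The simplices of K, each written with vertices in increasing order, are:

  0-simplices (5): [v_0], [v_1], [v_2], [v_3], [v_4]
  1-simplices (10): [v_0,v_1], [v_0,v_2], [v_0,v_3], [v_0,v_4], [v_1,v_2], [v_1,v_3], [v_1,v_4], [v_2,v_3], [v_2,v_4], [v_3,v_4]
  2-simplices (5): [v_0,v_1,v_3], [v_0,v_1,v_4], [v_0,v_2,v_3], [v_1,v_2,v_4], [v_2,v_3,v_4]

giving chain groups C_0 ≅ Z^5, C_1 ≅ Z^10, C_2 ≅ Z^5.

Boundary ∂_1: C_1 → C_0 sends each edge [p,q] (with p < q) to q − p. For instance
  ∂[v_1,v_3] = [v_3] − [v_1].
The resulting 5×10 matrix has rank 4, and its Smith normal form has invariant factors (1,1,1,1).

∂_2: C_2 → C_1 acts by ∂[p,q,r] = [q,r] − [p,r] + [p,q]. For instance
  ∂[v_0,v_2,v_3] = [v_2,v_3] − [v_0,v_3] + [v_0,v_2],
  ∂[v_1,v_2,v_4] = [v_2,v_4] − [v_1,v_4] + [v_1,v_2].
The 10×5 boundary matrix has rank 5 and Smith normal form diag(1,1,1,1,1).

Reading off H_k = ker ∂_k / im ∂_{k+1}:

  H_0: rank C_0 − rank ∂_1 = 5 − 4 = 1, and the invariant factors of ∂_1 are all 1, so H_0 = Z.
  H_1: rank ker ∂_1 − rank ∂_2 = (10 − 4) − 5 = 1, and the invariant factors of ∂_2 are all 1, so H_1 = Z.
  H_2: rank ker ∂_2 − rank ∂_3 = (5 − 5) − 0 = 0, and there is no ∂_3, so H_2 = 0.

H_0 = Z,  H_1 = Z,  H_2 = 0.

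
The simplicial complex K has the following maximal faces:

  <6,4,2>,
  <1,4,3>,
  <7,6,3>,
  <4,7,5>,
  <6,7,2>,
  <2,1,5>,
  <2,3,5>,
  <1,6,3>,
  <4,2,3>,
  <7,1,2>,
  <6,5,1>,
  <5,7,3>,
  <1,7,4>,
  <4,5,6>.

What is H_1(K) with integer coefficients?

Take the total order 1 < 2 < 3 < 4 < 5 < 6 < 7 on the vertex set. Then K (dimension 2) consists of the simplices:

  0-simplices (7): [1], [2], [3], [4], [5], [6], [7]
  1-simplices (21): [1,2], [1,3], [1,4], [1,5], [1,6], [1,7], [2,3], [2,4], [2,5], [2,6], [2,7], [3,4], [3,5], [3,6], [3,7], [4,5], [4,6], [4,7], [5,6], [5,7], [6,7]
  2-simplices (14): [1,2,5], [1,2,7], [1,3,4], [1,3,6], [1,4,7], [1,5,6], [2,3,4], [2,3,5], [2,4,6], [2,6,7], [3,5,7], [3,6,7], [4,5,6], [4,5,7]

Hence C_0 ≅ Z^7, C_1 ≅ Z^21, C_2 ≅ Z^14.

The boundary map ∂_1: C_1 → C_0 sends each edge [p,q] (with p < q) to q − p. For instance
  ∂[4,7] = [7] − [4].
This gives a 7×21 integer matrix of rank 6; reducing to Smith normal form yields diagonal entries (1,1,1,1,1,1).

Boundary ∂_2: C_2 → C_1 acts by ∂[p,q,r] = [q,r] − [p,r] + [p,q]. For instance
  ∂[1,2,5] = [2,5] − [1,5] + [1,2],
  ∂[1,3,4] = [3,4] − [1,4] + [1,3].
The 21×14 boundary matrix has rank 13 and Smith normal form diag(1,1,1,1,1,1,1,1,1,1,1,1,1).

From H_k ≅ ker(∂_k) / im(∂_{k+1}) we obtain:

  H_1: rank ker ∂_1 − rank ∂_2 = (21 − 6) − 13 = 2, and the invariant factors of ∂_2 are all 1, so H_1 = Z^2.

H_1 = Z^2.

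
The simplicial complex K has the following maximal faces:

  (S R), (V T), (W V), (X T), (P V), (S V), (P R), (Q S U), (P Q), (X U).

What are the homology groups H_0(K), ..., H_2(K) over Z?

Fix the vertex order P < Q < R < S < T < U < V < W < X and write every simplex with vertices in increasing order. Then dim K = 2 and the simplices of K are:

  0-simplices (9): P, Q, R, S, T, U, V, W, X
  1-simplices (12): PQ, PR, PV, QS, QU, RS, SU, SV, TV, TX, UX, VW
  2-simplices (1): QSU

so the chain groups are C_0 ≅ Z^9, C_1 ≅ Z^12, C_2 ≅ Z^1.

∂_1: C_1 → C_0 maps an edge to its endpoints' difference, ∂[p,q] = q − p. For instance
  ∂TV = V − T.
As a 9×12 matrix over Z this has rank 8, with invariant factors (1,1,1,1,1,1,1,1).

∂_2: C_2 → C_1 acts by ∂[p,q,r] = [q,r] − [p,r] + [p,q]. For instance
  ∂QSU = SU − QU + QS.
This gives a 12×1 integer matrix of rank 1; reducing to Smith normal form yields diagonal entries (1).

Computing H_k = (kernel of ∂_k) / (image of ∂_{k+1}):

  H_0: rank C_0 − rank ∂_1 = 9 − 8 = 1, and the invariant factors of ∂_1 are all 1, so H_0 = Z.
  H_1: rank ker ∂_1 − rank ∂_2 = (12 − 8) − 1 = 3, and the invariant factors of ∂_2 are all 1, so H_1 = Z^3.
  H_2: rank ker ∂_2 − rank ∂_3 = (1 − 1) − 0 = 0, and there is no ∂_3, so H_2 = 0.

H_0 ≅ Z,  H_1 ≅ Z^3,  H_2 = 0.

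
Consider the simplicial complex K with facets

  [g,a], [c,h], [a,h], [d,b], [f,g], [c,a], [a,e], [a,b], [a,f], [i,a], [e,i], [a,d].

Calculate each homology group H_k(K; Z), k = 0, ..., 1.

H_0 ≅ Z,  H_1 ≅ Z^4.

Fix the vertex order a < b < c < d < e < f < g < h < i and write every simplex with vertices in increasing order. Then dim K = 1 and the simplices of K are:

  0-simplices (9): a, b, c, d, e, f, g, h, i
  1-simplices (12): ab, ac, ad, ae, af, ag, ah, ai, bd, ch, ei, fg

so the chain groups are C_0 ≅ Z^9, C_1 ≅ Z^12.

The boundary map ∂_1: C_1 → C_0 maps an edge to its endpoints' difference, ∂[p,q] = q − p. For instance
  ∂fg = g − f.
As a 9×12 matrix over Z this has rank 8, with invariant factors (1,1,1,1,1,1,1,1).

Reading off H_k = ker ∂_k / im ∂_{k+1}:

  H_0: rank C_0 − rank ∂_1 = 9 − 8 = 1, and the invariant factors of ∂_1 are all 1, so H_0 ≅ Z.
  H_1: rank ker ∂_1 − rank ∂_2 = (12 − 8) − 0 = 4, and there is no ∂_2, so H_1 ≅ Z^4.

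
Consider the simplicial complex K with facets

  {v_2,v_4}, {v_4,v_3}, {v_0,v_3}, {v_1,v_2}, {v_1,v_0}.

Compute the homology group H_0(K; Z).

H_0 ≅ Z.

K has 5 vertices, 5 edges.
rank ∂_0 = 0, rank ∂_1 = 4 ⇒ b_0 = 5 − 0 − 4 = 1; all invariant factors of ∂_1 are 1 so no torsion. So H_0 = Z.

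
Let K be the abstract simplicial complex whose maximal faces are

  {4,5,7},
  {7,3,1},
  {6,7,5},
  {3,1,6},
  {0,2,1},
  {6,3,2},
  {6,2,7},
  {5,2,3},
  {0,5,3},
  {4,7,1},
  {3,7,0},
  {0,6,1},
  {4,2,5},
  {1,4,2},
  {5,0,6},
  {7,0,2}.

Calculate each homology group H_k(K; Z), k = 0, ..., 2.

H_0 = Z,  H_1 = Z^2,  H_2 = Z.

Order the vertices as 0 < 1 < 2 < 3 < 4 < 5 < 6 < 7. Listing each simplex with vertices in this order, K has dimension 2 with simplices:

  0-simplices (8): [0], [1], [2], [3], [4], [5], [6], [7]
  1-simplices (24): (24 of them)
  2-simplices (16): [0,1,2], [0,1,6], [0,2,7], [0,3,5], [0,3,7], [0,5,6], [1,2,4], [1,3,6], [1,3,7], [1,4,7], [2,3,5], [2,3,6], [2,4,5], [2,6,7], [4,5,7], [5,6,7]

giving chain groups C_0 ≅ Z^8, C_1 ≅ Z^24, C_2 ≅ Z^16.

The boundary map ∂_1: C_1 → C_0 is given by ∂[p,q] = [q] − [p]. For instance
  ∂[0,6] = [6] − [0].
The resulting 8×24 matrix has rank 7, and its Smith normal form has invariant factors (1,1,1,1,1,1,1).

Boundary ∂_2: C_2 → C_1 sends each 2-simplex [p,q,r] to [q,r] − [p,r] + [p,q]. For instance
  ∂[5,6,7] = [6,7] − [5,7] + [5,6],
  ∂[1,4,7] = [4,7] − [1,7] + [1,4].
This gives a 24×16 integer matrix of rank 15; reducing to Smith normal form yields diagonal entries (1,1,1,1,1,1,1,1,1,1,1,1,1,1,1).

From H_k ≅ ker(∂_k) / im(∂_{k+1}) we obtain:

  H_0: rank C_0 − rank ∂_1 = 8 − 7 = 1, and the invariant factors of ∂_1 are all 1, so H_0 ≅ Z.
  H_1: rank ker ∂_1 − rank ∂_2 = (24 − 7) − 15 = 2, and the invariant factors of ∂_2 are all 1, so H_1 ≅ Z^2.
  H_2: rank ker ∂_2 − rank ∂_3 = (16 − 15) − 0 = 1, and there is no ∂_3, so H_2 ≅ Z.

As a check, the Euler characteristic is 8 − 24 + 16 = 0, which agrees with 1 − 2 + 1 = 0.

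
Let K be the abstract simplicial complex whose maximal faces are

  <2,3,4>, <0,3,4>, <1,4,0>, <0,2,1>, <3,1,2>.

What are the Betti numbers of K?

b_0 = 1, b_1 = 1, b_2 = 0.

K has 5 vertices, 10 edges, 5 triangles.
rank ∂_0 = 0, rank ∂_1 = 4 ⇒ b_0 = 5 − 0 − 4 = 1; all invariant factors of ∂_1 are 1 so no torsion. So H_0 = Z.
rank ∂_1 = 4, rank ∂_2 = 5 ⇒ b_1 = 10 − 4 − 5 = 1; all invariant factors of ∂_2 are 1 so no torsion. So H_1 = Z.
rank ∂_2 = 5, rank ∂_3 = 0 ⇒ b_2 = 5 − 5 − 0 = 0. So H_2 = 0.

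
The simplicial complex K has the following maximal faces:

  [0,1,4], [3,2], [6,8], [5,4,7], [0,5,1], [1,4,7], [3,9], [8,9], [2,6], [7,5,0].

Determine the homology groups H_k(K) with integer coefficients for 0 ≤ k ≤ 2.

Take the total order 0 < 1 < 2 < 3 < 4 < 5 < 6 < 7 < 8 < 9 on the vertex set. Then K (dimension 2) consists of the simplices:

  0-simplices (10): [0], [1], [2], [3], [4], [5], [6], [7], [8], [9]
  1-simplices (15): [0,1], [0,4], [0,5], [0,7], [1,4], [1,5], [1,7], [2,3], [2,6], [3,9], [4,5], [4,7], [5,7], [6,8], [8,9]
  2-simplices (5): [0,1,4], [0,1,5], [0,5,7], [1,4,7], [4,5,7]

giving chain groups C_0 ≅ Z^10, C_1 ≅ Z^15, C_2 ≅ Z^5.

∂_1: C_1 → C_0 is given by ∂[p,q] = [q] − [p]. For instance
  ∂[0,1] = [1] − [0].
The resulting 10×15 matrix has rank 8, and its Smith normal form has invariant factors (1,1,1,1,1,1,1,1).

∂_2: C_2 → C_1 sends each 2-simplex [p,q,r] to [q,r] − [p,r] + [p,q]. For instance
  ∂[0,1,4] = [1,4] − [0,4] + [0,1],
  ∂[0,5,7] = [5,7] − [0,7] + [0,5].
As a 15×5 matrix over Z this has rank 5, with invariant factors (1,1,1,1,1).

Reading off H_k = ker ∂_k / im ∂_{k+1}:

  H_0: rank C_0 − rank ∂_1 = 10 − 8 = 2, and the invariant factors of ∂_1 are all 1, so H_0 ≅ Z^2.
  H_1: rank ker ∂_1 − rank ∂_2 = (15 − 8) − 5 = 2, and the invariant factors of ∂_2 are all 1, so H_1 ≅ Z^2.
  H_2: rank ker ∂_2 − rank ∂_3 = (5 − 5) − 0 = 0, and there is no ∂_3, so H_2 ≅ 0.

As a check, the Euler characteristic is 10 − 15 + 5 = 0, which agrees with 2 − 2 + 0 = 0.

H_0 = Z^2,  H_1 = Z^2,  H_2 = 0.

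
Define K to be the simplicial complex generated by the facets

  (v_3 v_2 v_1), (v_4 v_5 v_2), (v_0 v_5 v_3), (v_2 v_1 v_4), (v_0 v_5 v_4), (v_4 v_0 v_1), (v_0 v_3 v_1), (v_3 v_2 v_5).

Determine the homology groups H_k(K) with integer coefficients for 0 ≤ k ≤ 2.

H_0 ≅ Z,  H_1 = 0,  H_2 ≅ Z.

We work with the vertex ordering v_0 < v_1 < v_2 < v_3 < v_4 < v_5. The simplices of K, each written with vertices in increasing order, are:

  0-simplices (6): [v_0], [v_1], [v_2], [v_3], [v_4], [v_5]
  1-simplices (12): [v_0,v_1], [v_0,v_3], [v_0,v_4], [v_0,v_5], [v_1,v_2], [v_1,v_3], [v_1,v_4], [v_2,v_3], [v_2,v_4], [v_2,v_5], [v_3,v_5], [v_4,v_5]
  2-simplices (8): [v_0,v_1,v_3], [v_0,v_1,v_4], [v_0,v_3,v_5], [v_0,v_4,v_5], [v_1,v_2,v_3], [v_1,v_2,v_4], [v_2,v_3,v_5], [v_2,v_4,v_5]

giving chain groups C_0 ≅ Z^6, C_1 ≅ Z^12, C_2 ≅ Z^8.

Boundary ∂_1: C_1 → C_0 maps an edge to its endpoints' difference, ∂[p,q] = q − p.
The 6×12 boundary matrix has rank 5 and Smith normal form diag(1,1,1,1,1).

Boundary ∂_2: C_2 → C_1 sends each 2-simplex [p,q,r] to [q,r] − [p,r] + [p,q]. For instance
  ∂[v_2,v_3,v_5] = [v_3,v_5] − [v_2,v_5] + [v_2,v_3],
  ∂[v_1,v_2,v_4] = [v_2,v_4] − [v_1,v_4] + [v_1,v_2].
The 12×8 boundary matrix has rank 7 and Smith normal form diag(1,1,1,1,1,1,1).

From H_k ≅ ker(∂_k) / im(∂_{k+1}) we obtain:

  H_0: rank C_0 − rank ∂_1 = 6 − 5 = 1, and the invariant factors of ∂_1 are all 1, so H_0 ≅ Z.
  H_1: rank ker ∂_1 − rank ∂_2 = (12 − 5) − 7 = 0, and the invariant factors of ∂_2 are all 1, so H_1 ≅ 0.
  H_2: rank ker ∂_2 − rank ∂_3 = (8 − 7) − 0 = 1, and there is no ∂_3, so H_2 ≅ Z.

(K is a triangulation of the 2-sphere S^2.)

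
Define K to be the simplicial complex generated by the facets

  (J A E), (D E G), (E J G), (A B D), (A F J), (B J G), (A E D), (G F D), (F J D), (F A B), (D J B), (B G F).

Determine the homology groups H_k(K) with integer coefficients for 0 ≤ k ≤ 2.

We work with the vertex ordering A < B < D < E < F < G < J. The simplices of K, each written with vertices in increasing order, are:

  0-simplices (7): A, B, D, E, F, G, J
  1-simplices (18): AB, AD, AE, AF, AJ, BD, BF, BG, BJ, DE, DF, DG, DJ, EG, EJ, FG, FJ, GJ
  2-simplices (12): ABD, ABF, ADE, AEJ, AFJ, BDJ, BFG, BGJ, DEG, DFG, DFJ, EGJ

Hence C_0 ≅ Z^7, C_1 ≅ Z^18, C_2 ≅ Z^12.

∂_1: C_1 → C_0 maps an edge to its endpoints' difference, ∂[p,q] = q − p. For instance
  ∂AF = F − A.
The 7×18 boundary matrix has rank 6 and Smith normal form diag(1,1,1,1,1,1).

The boundary map ∂_2: C_2 → C_1 maps a triangle to the signed sum of its edges. For instance
  ∂BDJ = DJ − BJ + BD,
  ∂DFG = FG − DG + DF.
The resulting 18×12 matrix has rank 12, and its Smith normal form has invariant factors (1,1,1,1,1,1,1,1,1,1,1,2).

Reading off H_k = ker ∂_k / im ∂_{k+1}:

  H_0: rank C_0 − rank ∂_1 = 7 − 6 = 1, and the invariant factors of ∂_1 are all 1, so H_0 ≅ Z.
  H_1: rank ker ∂_1 − rank ∂_2 = (18 − 6) − 12 = 0, and ∂_2 has invariant factor 2 > 1, so H_1 ≅ Z/2Z.
  H_2: rank ker ∂_2 − rank ∂_3 = (12 − 12) − 0 = 0, and there is no ∂_3, so H_2 ≅ 0.

(K is a triangulation of the real projective plane RP^2.)

H_0 = Z,  H_1 = Z/2Z,  H_2 = 0.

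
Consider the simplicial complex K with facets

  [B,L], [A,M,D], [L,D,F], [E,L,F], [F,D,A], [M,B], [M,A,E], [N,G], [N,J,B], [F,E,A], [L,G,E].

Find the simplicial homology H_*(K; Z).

H_0 = Z,  H_1 = Z^2,  H_2 = 0.

Fix the vertex order A < B < D < E < F < G < J < L < M < N and write every simplex with vertices in increasing order. Then dim K = 2 and the simplices of K are:

  0-simplices (10): A, B, D, E, F, G, J, L, M, N
  1-simplices (19): AD, AE, AF, AM, BJ, BL, BM, BN, DF, DL, DM, EF, EG, EL, EM, FL, GL, GN, JN
  2-simplices (8): ADF, ADM, AEF, AEM, BJN, DFL, EFL, EGL

so the chain groups are C_0 ≅ Z^10, C_1 ≅ Z^19, C_2 ≅ Z^8.

Boundary ∂_1: C_1 → C_0 maps an edge to its endpoints' difference, ∂[p,q] = q − p.
The 10×19 boundary matrix has rank 9 and Smith normal form diag(1,1,1,1,1,1,1,1,1).

The boundary map ∂_2: C_2 → C_1 maps a triangle to the signed sum of its edges. For instance
  ∂AEM = EM − AM + AE,
  ∂BJN = JN − BN + BJ.
As a 19×8 matrix over Z this has rank 8, with invariant factors (1,1,1,1,1,1,1,1).

Reading off H_k = ker ∂_k / im ∂_{k+1}:

  H_0: rank C_0 − rank ∂_1 = 10 − 9 = 1, and the invariant factors of ∂_1 are all 1, so H_0 ≅ Z.
  H_1: rank ker ∂_1 − rank ∂_2 = (19 − 9) − 8 = 2, and the invariant factors of ∂_2 are all 1, so H_1 ≅ Z^2.
  H_2: rank ker ∂_2 − rank ∂_3 = (8 − 8) − 0 = 0, and there is no ∂_3, so H_2 ≅ 0.

As a check, the Euler characteristic is 10 − 19 + 8 = -1, which agrees with 1 − 2 + 0 = -1.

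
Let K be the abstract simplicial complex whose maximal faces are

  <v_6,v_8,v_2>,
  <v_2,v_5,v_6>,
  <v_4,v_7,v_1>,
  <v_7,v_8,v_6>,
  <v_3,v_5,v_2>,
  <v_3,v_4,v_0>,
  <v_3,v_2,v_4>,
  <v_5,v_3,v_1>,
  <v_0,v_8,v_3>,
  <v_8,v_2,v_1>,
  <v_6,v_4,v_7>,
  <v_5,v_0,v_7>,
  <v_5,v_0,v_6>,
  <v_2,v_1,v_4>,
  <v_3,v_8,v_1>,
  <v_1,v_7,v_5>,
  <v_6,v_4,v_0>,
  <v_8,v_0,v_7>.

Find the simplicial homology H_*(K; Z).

Take the total order v_0 < v_1 < v_2 < v_3 < v_4 < v_5 < v_6 < v_7 < v_8 on the vertex set. Then K (dimension 2) consists of the simplices:

  0-simplices (9): [v_0], [v_1], [v_2], [v_3], [v_4], [v_5], [v_6], [v_7], [v_8]
  1-simplices (27): (27 of them)
  2-simplices (18): (18 of them)

so the chain groups are C_0 ≅ Z^9, C_1 ≅ Z^27, C_2 ≅ Z^18.

The boundary map ∂_1: C_1 → C_0 maps an edge to its endpoints' difference, ∂[p,q] = q − p. For instance
  ∂[v_1,v_8] = [v_8] − [v_1].
The 9×27 boundary matrix has rank 8 and Smith normal form diag(1,1,1,1,1,1,1,1).

∂_2: C_2 → C_1 sends each 2-simplex [p,q,r] to [q,r] − [p,r] + [p,q]. For instance
  ∂[v_1,v_2,v_4] = [v_2,v_4] − [v_1,v_4] + [v_1,v_2],
  ∂[v_1,v_5,v_7] = [v_5,v_7] − [v_1,v_7] + [v_1,v_5].
This gives a 27×18 integer matrix of rank 18; reducing to Smith normal form yields diagonal entries (1,1,1,1,1,1,1,1,1,1,1,1,1,1,1,1,1,2).

From H_k ≅ ker(∂_k) / im(∂_{k+1}) we obtain:

  H_0: rank C_0 − rank ∂_1 = 9 − 8 = 1, and the invariant factors of ∂_1 are all 1, so H_0 ≅ Z.
  H_1: rank ker ∂_1 − rank ∂_2 = (27 − 8) − 18 = 1, and ∂_2 has invariant factor 2 > 1, so H_1 ≅ Z ⊕ Z/2.
  H_2: rank ker ∂_2 − rank ∂_3 = (18 − 18) − 0 = 0, and there is no ∂_3, so H_2 ≅ 0.

As a check, the Euler characteristic is 9 − 27 + 18 = 0, which agrees with 1 − 1 + 0 = 0.

H_0 ≅ Z,  H_1 ≅ Z ⊕ Z/2,  H_2 = 0.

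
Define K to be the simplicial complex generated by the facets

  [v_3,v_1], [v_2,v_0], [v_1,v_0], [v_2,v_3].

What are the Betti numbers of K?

b_0 = 1, b_1 = 1.

Take the total order v_0 < v_1 < v_2 < v_3 on the vertex set. Then K (dimension 1) consists of the simplices:

  0-simplices (4): [v_0], [v_1], [v_2], [v_3]
  1-simplices (4): [v_0,v_1], [v_0,v_2], [v_1,v_3], [v_2,v_3]

giving chain groups C_0 ≅ Z^4, C_1 ≅ Z^4.

∂_1: C_1 → C_0 is given by ∂[p,q] = [q] − [p].
The resulting 4×4 matrix has rank 3, and its Smith normal form has invariant factors (1,1,1).

Now H_k = ker ∂_k / im ∂_{k+1}, so:

  H_0: rank C_0 − rank ∂_1 = 4 − 3 = 1, and the invariant factors of ∂_1 are all 1, so H_0 = Z.
  H_1: rank ker ∂_1 − rank ∂_2 = (4 − 3) − 0 = 1, and there is no ∂_2, so H_1 = Z.

(K is a triangulation of the circle S^1.)

Hence the Betti numbers are b_0 = 1, b_1 = 1.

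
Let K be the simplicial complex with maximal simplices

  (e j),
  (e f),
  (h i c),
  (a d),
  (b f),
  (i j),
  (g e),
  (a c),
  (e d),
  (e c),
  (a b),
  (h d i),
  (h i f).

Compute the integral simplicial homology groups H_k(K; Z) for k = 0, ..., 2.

K has 10 vertices, 17 edges, 3 triangles.
rank ∂_0 = 0, rank ∂_1 = 9 ⇒ b_0 = 10 − 0 − 9 = 1; all invariant factors of ∂_1 are 1 so no torsion. So H_0 = Z.
rank ∂_1 = 9, rank ∂_2 = 3 ⇒ b_1 = 17 − 9 − 3 = 5; all invariant factors of ∂_2 are 1 so no torsion. So H_1 = Z^5.
rank ∂_2 = 3, rank ∂_3 = 0 ⇒ b_2 = 3 − 3 − 0 = 0. So H_2 = 0.

H_0 ≅ Z,  H_1 ≅ Z^5,  H_2 = 0.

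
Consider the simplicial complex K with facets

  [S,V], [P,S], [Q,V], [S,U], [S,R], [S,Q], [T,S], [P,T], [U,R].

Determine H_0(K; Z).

Fix the vertex order P < Q < R < S < T < U < V and write every simplex with vertices in increasing order. Then dim K = 1 and the simplices of K are:

  0-simplices (7): P, Q, R, S, T, U, V
  1-simplices (9): PS, PT, QS, QV, RS, RU, ST, SU, SV

giving chain groups C_0 ≅ Z^7, C_1 ≅ Z^9.

Boundary ∂_1: C_1 → C_0 is given by ∂[p,q] = [q] − [p]. For instance
  ∂SV = V − S.
This gives a 7×9 integer matrix of rank 6; reducing to Smith normal form yields diagonal entries (1,1,1,1,1,1).

Now H_k = ker ∂_k / im ∂_{k+1}, so:

  H_0: rank C_0 − rank ∂_1 = 7 − 6 = 1, and the invariant factors of ∂_1 are all 1, so H_0 = Z.

H_0 = Z.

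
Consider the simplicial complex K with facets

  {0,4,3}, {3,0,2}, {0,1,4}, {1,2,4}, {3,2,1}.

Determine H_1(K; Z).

K has 5 vertices, 10 edges, 5 triangles.
rank ∂_1 = 4, rank ∂_2 = 5 ⇒ b_1 = 10 − 4 − 5 = 1; all invariant factors of ∂_2 are 1 so no torsion. So H_1 = Z.

H_1 ≅ Z.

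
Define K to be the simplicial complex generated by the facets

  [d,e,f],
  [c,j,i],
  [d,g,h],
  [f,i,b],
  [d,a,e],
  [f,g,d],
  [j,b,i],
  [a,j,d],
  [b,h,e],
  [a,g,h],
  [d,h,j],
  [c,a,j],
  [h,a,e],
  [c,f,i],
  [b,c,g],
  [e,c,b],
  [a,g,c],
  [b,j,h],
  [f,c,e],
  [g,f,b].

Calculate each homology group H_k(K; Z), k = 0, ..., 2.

Take the total order a < b < c < d < e < f < g < h < i < j on the vertex set. Then K (dimension 2) consists of the simplices:

  0-simplices (10): a, b, c, d, e, f, g, h, i, j
  1-simplices (30): ac, ad, ae, ag, ah, aj, bc, be, bf, bg, bh, bi, bj, ce, cf, cg, ci, cj, de, df, dg, dh, dj, ef, eh, fg, fi, gh, hj, ij
  2-simplices (20): acg, acj, ade, adj, aeh, agh, bce, bcg, beh, bfg, bfi, bhj, bij, cef, cfi, cij, def, dfg, dgh, dhj

so the chain groups are C_0 ≅ Z^10, C_1 ≅ Z^30, C_2 ≅ Z^20.

The boundary map ∂_1: C_1 → C_0 is given by ∂[p,q] = [q] − [p]. For instance
  ∂ac = c − a.
As a 10×30 matrix over Z this has rank 9, with invariant factors (1,1,1,1,1,1,1,1,1).

∂_2: C_2 → C_1 acts by ∂[p,q,r] = [q,r] − [p,r] + [p,q]. For instance
  ∂acg = cg − ag + ac,
  ∂ade = de − ae + ad.
This gives a 30×20 integer matrix of rank 20; reducing to Smith normal form yields diagonal entries (1,1,1,1,1,1,1,1,1,1,1,1,1,1,1,1,1,1,1,2).

Computing H_k = (kernel of ∂_k) / (image of ∂_{k+1}):

  H_0: rank C_0 − rank ∂_1 = 10 − 9 = 1, and the invariant factors of ∂_1 are all 1, so H_0 = Z.
  H_1: rank ker ∂_1 − rank ∂_2 = (30 − 9) − 20 = 1, and ∂_2 has invariant factor 2 > 1, so H_1 = Z ⊕ Z/2.
  H_2: rank ker ∂_2 − rank ∂_3 = (20 − 20) − 0 = 0, and there is no ∂_3, so H_2 = 0.

As a check, the Euler characteristic is 10 − 30 + 20 = 0, which agrees with 1 − 1 + 0 = 0.
(K is a triangulation of the Klein bottle.)

H_0 ≅ Z,  H_1 ≅ Z ⊕ Z/2,  H_2 = 0.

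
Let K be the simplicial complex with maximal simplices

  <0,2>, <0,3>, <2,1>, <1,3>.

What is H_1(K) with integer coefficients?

We work with the vertex ordering 0 < 1 < 2 < 3. The simplices of K, each written with vertices in increasing order, are:

  0-simplices (4): [0], [1], [2], [3]
  1-simplices (4): [0,2], [0,3], [1,2], [1,3]

giving chain groups C_0 ≅ Z^4, C_1 ≅ Z^4.

∂_1: C_1 → C_0 is given by ∂[p,q] = [q] − [p].
The resulting 4×4 matrix has rank 3, and its Smith normal form has invariant factors (1,1,1).

Computing H_k = (kernel of ∂_k) / (image of ∂_{k+1}):

  H_1: rank ker ∂_1 − rank ∂_2 = (4 − 3) − 0 = 1, and there is no ∂_2, so H_1 ≅ Z.

(K is a triangulation of the circle S^1.)

H_1 = Z.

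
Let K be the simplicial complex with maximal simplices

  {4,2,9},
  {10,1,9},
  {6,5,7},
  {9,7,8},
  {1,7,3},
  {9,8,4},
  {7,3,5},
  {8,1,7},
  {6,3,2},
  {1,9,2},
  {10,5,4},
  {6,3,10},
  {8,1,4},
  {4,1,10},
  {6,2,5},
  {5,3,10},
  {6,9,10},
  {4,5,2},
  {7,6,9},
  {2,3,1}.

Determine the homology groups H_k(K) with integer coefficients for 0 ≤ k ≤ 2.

H_0 = Z,  H_1 = Z ⊕ Z/2Z,  H_2 = 0.

We work with the vertex ordering 1 < 2 < 3 < 4 < 5 < 6 < 7 < 8 < 9 < 10. The simplices of K, each written with vertices in increasing order, are:

  0-simplices (10): [1], [2], [3], [4], [5], [6], [7], [8], [9], [10]
  1-simplices (30): (30 of them)
  2-simplices (20): (20 of them)

giving chain groups C_0 ≅ Z^10, C_1 ≅ Z^30, C_2 ≅ Z^20.

Boundary ∂_1: C_1 → C_0 is given by ∂[p,q] = [q] − [p]. For instance
  ∂[1,10] = [10] − [1].
The 10×30 boundary matrix has rank 9 and Smith normal form diag(1,1,1,1,1,1,1,1,1).

∂_2: C_2 → C_1 sends each 2-simplex [p,q,r] to [q,r] − [p,r] + [p,q]. For instance
  ∂[1,2,3] = [2,3] − [1,3] + [1,2],
  ∂[2,4,9] = [4,9] − [2,9] + [2,4].
The resulting 30×20 matrix has rank 20, and its Smith normal form has invariant factors (1,1,1,1,1,1,1,1,1,1,1,1,1,1,1,1,1,1,1,2).

Reading off H_k = ker ∂_k / im ∂_{k+1}:

  H_0: rank C_0 − rank ∂_1 = 10 − 9 = 1, and the invariant factors of ∂_1 are all 1, so H_0 = Z.
  H_1: rank ker ∂_1 − rank ∂_2 = (30 − 9) − 20 = 1, and ∂_2 has invariant factor 2 > 1, so H_1 = Z ⊕ Z/2Z.
  H_2: rank ker ∂_2 − rank ∂_3 = (20 − 20) − 0 = 0, and there is no ∂_3, so H_2 = 0.

(K is a triangulation of the Klein bottle.)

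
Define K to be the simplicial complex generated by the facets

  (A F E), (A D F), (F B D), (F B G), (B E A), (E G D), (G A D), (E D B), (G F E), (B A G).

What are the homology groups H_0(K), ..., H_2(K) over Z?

Order the vertices as A < B < D < E < F < G. Listing each simplex with vertices in this order, K has dimension 2 with simplices:

  0-simplices (6): A, B, D, E, F, G
  1-simplices (15): AB, AD, AE, AF, AG, BD, BE, BF, BG, DE, DF, DG, EF, EG, FG
  2-simplices (10): ABE, ABG, ADF, ADG, AEF, BDE, BDF, BFG, DEG, EFG

giving chain groups C_0 ≅ Z^6, C_1 ≅ Z^15, C_2 ≅ Z^10.

The boundary map ∂_1: C_1 → C_0 sends each edge [p,q] (with p < q) to q − p. For instance
  ∂AF = F − A.
As a 6×15 matrix over Z this has rank 5, with invariant factors (1,1,1,1,1).

Boundary ∂_2: C_2 → C_1 maps a triangle to the signed sum of its edges. For instance
  ∂DEG = EG − DG + DE,
  ∂EFG = FG − EG + EF.
The 15×10 boundary matrix has rank 10 and Smith normal form diag(1,1,1,1,1,1,1,1,1,2).

Computing H_k = (kernel of ∂_k) / (image of ∂_{k+1}):

  H_0: rank C_0 − rank ∂_1 = 6 − 5 = 1, and the invariant factors of ∂_1 are all 1, so H_0 ≅ Z.
  H_1: rank ker ∂_1 − rank ∂_2 = (15 − 5) − 10 = 0, and ∂_2 has invariant factor 2 > 1, so H_1 ≅ Z_2.
  H_2: rank ker ∂_2 − rank ∂_3 = (10 − 10) − 0 = 0, and there is no ∂_3, so H_2 ≅ 0.

As a check, the Euler characteristic is 6 − 15 + 10 = 1, which agrees with 1 − 0 + 0 = 1.

H_0 ≅ Z,  H_1 ≅ Z_2,  H_2 = 0.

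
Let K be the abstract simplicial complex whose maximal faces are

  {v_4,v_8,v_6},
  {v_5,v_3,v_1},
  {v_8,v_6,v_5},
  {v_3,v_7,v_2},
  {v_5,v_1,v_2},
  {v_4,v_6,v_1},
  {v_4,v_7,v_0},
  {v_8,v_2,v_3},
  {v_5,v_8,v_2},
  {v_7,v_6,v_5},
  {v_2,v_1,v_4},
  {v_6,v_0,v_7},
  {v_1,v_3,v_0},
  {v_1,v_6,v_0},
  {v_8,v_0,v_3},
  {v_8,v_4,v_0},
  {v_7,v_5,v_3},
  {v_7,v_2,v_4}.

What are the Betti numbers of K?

b_0 = 1, b_1 = 1, b_2 = 0.

Fix the vertex order v_0 < v_1 < v_2 < v_3 < v_4 < v_5 < v_6 < v_7 < v_8 and write every simplex with vertices in increasing order. Then dim K = 2 and the simplices of K are:

  0-simplices (9): [v_0], [v_1], [v_2], [v_3], [v_4], [v_5], [v_6], [v_7], [v_8]
  1-simplices (27): (27 of them)
  2-simplices (18): (18 of them)

so the chain groups are C_0 ≅ Z^9, C_1 ≅ Z^27, C_2 ≅ Z^18.

Boundary ∂_1: C_1 → C_0 sends each edge [p,q] (with p < q) to q − p. For instance
  ∂[v_0,v_6] = [v_6] − [v_0].
This gives a 9×27 integer matrix of rank 8; reducing to Smith normal form yields diagonal entries (1,1,1,1,1,1,1,1).

∂_2: C_2 → C_1 acts by ∂[p,q,r] = [q,r] − [p,r] + [p,q]. For instance
  ∂[v_2,v_5,v_8] = [v_5,v_8] − [v_2,v_8] + [v_2,v_5],
  ∂[v_2,v_3,v_7] = [v_3,v_7] − [v_2,v_7] + [v_2,v_3].
As a 27×18 matrix over Z this has rank 18, with invariant factors (1,1,1,1,1,1,1,1,1,1,1,1,1,1,1,1,1,2).

Reading off H_k = ker ∂_k / im ∂_{k+1}:

  H_0: rank C_0 − rank ∂_1 = 9 − 8 = 1, and the invariant factors of ∂_1 are all 1, so H_0 ≅ Z.
  H_1: rank ker ∂_1 − rank ∂_2 = (27 − 8) − 18 = 1, and ∂_2 has invariant factor 2 > 1, so H_1 ≅ Z ⊕ Z/2.
  H_2: rank ker ∂_2 − rank ∂_3 = (18 − 18) − 0 = 0, and there is no ∂_3, so H_2 ≅ 0.

As a check, the Euler characteristic is 9 − 27 + 18 = 0, which agrees with 1 − 1 + 0 = 0.
(K is a triangulation of the Klein bottle.)

Hence the Betti numbers are b_0 = 1, b_1 = 1, b_2 = 0.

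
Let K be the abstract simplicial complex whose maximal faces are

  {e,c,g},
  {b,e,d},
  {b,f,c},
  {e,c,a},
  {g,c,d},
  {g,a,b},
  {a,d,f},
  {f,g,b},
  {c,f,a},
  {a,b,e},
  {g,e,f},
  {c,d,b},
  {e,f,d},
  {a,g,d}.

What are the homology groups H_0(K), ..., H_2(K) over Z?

H_0 = Z,  H_1 = Z^2,  H_2 = Z.

We work with the vertex ordering a < b < c < d < e < f < g. The simplices of K, each written with vertices in increasing order, are:

  0-simplices (7): a, b, c, d, e, f, g
  1-simplices (21): ab, ac, ad, ae, af, ag, bc, bd, be, bf, bg, cd, ce, cf, cg, de, df, dg, ef, eg, fg
  2-simplices (14): abe, abg, ace, acf, adf, adg, bcd, bcf, bde, bfg, cdg, ceg, def, efg

giving chain groups C_0 ≅ Z^7, C_1 ≅ Z^21, C_2 ≅ Z^14.

The boundary map ∂_1: C_1 → C_0 sends each edge [p,q] (with p < q) to q − p.
The 7×21 boundary matrix has rank 6 and Smith normal form diag(1,1,1,1,1,1).

The boundary map ∂_2: C_2 → C_1 acts by ∂[p,q,r] = [q,r] − [p,r] + [p,q]. For instance
  ∂abg = bg − ag + ab,
  ∂def = ef − df + de.
The 21×14 boundary matrix has rank 13 and Smith normal form diag(1,1,1,1,1,1,1,1,1,1,1,1,1).

Now H_k = ker ∂_k / im ∂_{k+1}, so:

  H_0: rank C_0 − rank ∂_1 = 7 − 6 = 1, and the invariant factors of ∂_1 are all 1, so H_0 ≅ Z.
  H_1: rank ker ∂_1 − rank ∂_2 = (21 − 6) − 13 = 2, and the invariant factors of ∂_2 are all 1, so H_1 ≅ Z^2.
  H_2: rank ker ∂_2 − rank ∂_3 = (14 − 13) − 0 = 1, and there is no ∂_3, so H_2 ≅ Z.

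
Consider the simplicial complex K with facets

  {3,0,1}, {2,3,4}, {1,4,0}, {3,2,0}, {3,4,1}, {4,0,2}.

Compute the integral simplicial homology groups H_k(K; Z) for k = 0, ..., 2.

H_0 = Z,  H_1 = 0,  H_2 = Z.

Fix the vertex order 0 < 1 < 2 < 3 < 4 and write every simplex with vertices in increasing order. Then dim K = 2 and the simplices of K are:

  0-simplices (5): [0], [1], [2], [3], [4]
  1-simplices (9): [0,1], [0,2], [0,3], [0,4], [1,3], [1,4], [2,3], [2,4], [3,4]
  2-simplices (6): [0,1,3], [0,1,4], [0,2,3], [0,2,4], [1,3,4], [2,3,4]

giving chain groups C_0 ≅ Z^5, C_1 ≅ Z^9, C_2 ≅ Z^6.

Boundary ∂_1: C_1 → C_0 maps an edge to its endpoints' difference, ∂[p,q] = q − p. For instance
  ∂[1,4] = [4] − [1].
This gives a 5×9 integer matrix of rank 4; reducing to Smith normal form yields diagonal entries (1,1,1,1).

Boundary ∂_2: C_2 → C_1 sends each 2-simplex [p,q,r] to [q,r] − [p,r] + [p,q]. For instance
  ∂[2,3,4] = [3,4] − [2,4] + [2,3],
  ∂[0,1,4] = [1,4] − [0,4] + [0,1].
The resulting 9×6 matrix has rank 5, and its Smith normal form has invariant factors (1,1,1,1,1).

From H_k ≅ ker(∂_k) / im(∂_{k+1}) we obtain:

  H_0: rank C_0 − rank ∂_1 = 5 − 4 = 1, and the invariant factors of ∂_1 are all 1, so H_0 = Z.
  H_1: rank ker ∂_1 − rank ∂_2 = (9 − 4) − 5 = 0, and the invariant factors of ∂_2 are all 1, so H_1 = 0.
  H_2: rank ker ∂_2 − rank ∂_3 = (6 − 5) − 0 = 1, and there is no ∂_3, so H_2 = Z.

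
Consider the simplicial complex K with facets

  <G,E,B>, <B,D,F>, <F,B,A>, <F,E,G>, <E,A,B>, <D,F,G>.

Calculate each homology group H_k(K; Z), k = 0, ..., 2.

Order the vertices as A < B < D < E < F < G. Listing each simplex with vertices in this order, K has dimension 2 with simplices:

  0-simplices (6): A, B, D, E, F, G
  1-simplices (12): AB, AE, AF, BD, BE, BF, BG, DF, DG, EF, EG, FG
  2-simplices (6): ABE, ABF, BDF, BEG, DFG, EFG

so the chain groups are C_0 ≅ Z^6, C_1 ≅ Z^12, C_2 ≅ Z^6.

∂_1: C_1 → C_0 maps an edge to its endpoints' difference, ∂[p,q] = q − p. For instance
  ∂BF = F − B.
The resulting 6×12 matrix has rank 5, and its Smith normal form has invariant factors (1,1,1,1,1).

Boundary ∂_2: C_2 → C_1 acts by ∂[p,q,r] = [q,r] − [p,r] + [p,q]. For instance
  ∂ABF = BF − AF + AB,
  ∂BDF = DF − BF + BD.
As a 12×6 matrix over Z this has rank 6, with invariant factors (1,1,1,1,1,1).

Now H_k = ker ∂_k / im ∂_{k+1}, so:

  H_0: rank C_0 − rank ∂_1 = 6 − 5 = 1, and the invariant factors of ∂_1 are all 1, so H_0 = Z.
  H_1: rank ker ∂_1 − rank ∂_2 = (12 − 5) − 6 = 1, and the invariant factors of ∂_2 are all 1, so H_1 = Z.
  H_2: rank ker ∂_2 − rank ∂_3 = (6 − 6) − 0 = 0, and there is no ∂_3, so H_2 = 0.

H_0 = Z,  H_1 = Z,  H_2 = 0.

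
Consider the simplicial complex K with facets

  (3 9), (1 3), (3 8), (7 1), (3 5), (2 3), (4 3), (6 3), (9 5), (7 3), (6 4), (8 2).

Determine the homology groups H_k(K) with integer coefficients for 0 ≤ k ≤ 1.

H_0 = Z,  H_1 = Z^4.

K has 9 vertices, 12 edges.
rank ∂_0 = 0, rank ∂_1 = 8 ⇒ b_0 = 9 − 0 − 8 = 1; all invariant factors of ∂_1 are 1 so no torsion. So H_0 = Z.
rank ∂_1 = 8, rank ∂_2 = 0 ⇒ b_1 = 12 − 8 − 0 = 4. So H_1 = Z^4.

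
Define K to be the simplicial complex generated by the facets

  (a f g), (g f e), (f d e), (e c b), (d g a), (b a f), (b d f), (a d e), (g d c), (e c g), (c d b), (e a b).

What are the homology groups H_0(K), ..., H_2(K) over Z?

H_0 ≅ Z,  H_1 ≅ Z_2,  H_2 = 0.

Fix the vertex order a < b < c < d < e < f < g and write every simplex with vertices in increasing order. Then dim K = 2 and the simplices of K are:

  0-simplices (7): a, b, c, d, e, f, g
  1-simplices (18): ab, ad, ae, af, ag, bc, bd, be, bf, cd, ce, cg, de, df, dg, ef, eg, fg
  2-simplices (12): abe, abf, ade, adg, afg, bcd, bce, bdf, cdg, ceg, def, efg

Hence C_0 ≅ Z^7, C_1 ≅ Z^18, C_2 ≅ Z^12.

The boundary map ∂_1: C_1 → C_0 maps an edge to its endpoints' difference, ∂[p,q] = q − p. For instance
  ∂ef = f − e.
The resulting 7×18 matrix has rank 6, and its Smith normal form has invariant factors (1,1,1,1,1,1).

Boundary ∂_2: C_2 → C_1 sends each 2-simplex [p,q,r] to [q,r] − [p,r] + [p,q]. For instance
  ∂afg = fg − ag + af,
  ∂abf = bf − af + ab.
As a 18×12 matrix over Z this has rank 12, with invariant factors (1,1,1,1,1,1,1,1,1,1,1,2).

Reading off H_k = ker ∂_k / im ∂_{k+1}:

  H_0: rank C_0 − rank ∂_1 = 7 − 6 = 1, and the invariant factors of ∂_1 are all 1, so H_0 ≅ Z.
  H_1: rank ker ∂_1 − rank ∂_2 = (18 − 6) − 12 = 0, and ∂_2 has invariant factor 2 > 1, so H_1 ≅ Z_2.
  H_2: rank ker ∂_2 − rank ∂_3 = (12 − 12) − 0 = 0, and there is no ∂_3, so H_2 ≅ 0.

As a check, the Euler characteristic is 7 − 18 + 12 = 1, which agrees with 1 − 0 + 0 = 1.
(K is a triangulation of the real projective plane RP^2.)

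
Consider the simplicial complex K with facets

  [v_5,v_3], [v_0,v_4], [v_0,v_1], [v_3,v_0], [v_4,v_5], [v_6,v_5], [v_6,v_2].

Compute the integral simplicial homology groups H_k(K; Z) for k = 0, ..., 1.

We work with the vertex ordering v_0 < v_1 < v_2 < v_3 < v_4 < v_5 < v_6. The simplices of K, each written with vertices in increasing order, are:

  0-simplices (7): [v_0], [v_1], [v_2], [v_3], [v_4], [v_5], [v_6]
  1-simplices (7): [v_0,v_1], [v_0,v_3], [v_0,v_4], [v_2,v_6], [v_3,v_5], [v_4,v_5], [v_5,v_6]

Hence C_0 ≅ Z^7, C_1 ≅ Z^7.

∂_1: C_1 → C_0 sends each edge [p,q] (with p < q) to q − p. For instance
  ∂[v_3,v_5] = [v_5] − [v_3].
The 7×7 boundary matrix has rank 6 and Smith normal form diag(1,1,1,1,1,1).

Reading off H_k = ker ∂_k / im ∂_{k+1}:

  H_0: rank C_0 − rank ∂_1 = 7 − 6 = 1, and the invariant factors of ∂_1 are all 1, so H_0 = Z.
  H_1: rank ker ∂_1 − rank ∂_2 = (7 − 6) − 0 = 1, and there is no ∂_2, so H_1 = Z.

H_0 ≅ Z,  H_1 ≅ Z.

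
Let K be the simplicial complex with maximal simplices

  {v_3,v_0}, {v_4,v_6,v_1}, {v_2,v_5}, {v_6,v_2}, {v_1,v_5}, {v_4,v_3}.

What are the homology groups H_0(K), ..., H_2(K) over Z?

H_0 ≅ Z,  H_1 ≅ Z,  H_2 = 0.

Fix the vertex order v_0 < v_1 < v_2 < v_3 < v_4 < v_5 < v_6 and write every simplex with vertices in increasing order. Then dim K = 2 and the simplices of K are:

  0-simplices (7): [v_0], [v_1], [v_2], [v_3], [v_4], [v_5], [v_6]
  1-simplices (8): [v_0,v_3], [v_1,v_4], [v_1,v_5], [v_1,v_6], [v_2,v_5], [v_2,v_6], [v_3,v_4], [v_4,v_6]
  2-simplices (1): [v_1,v_4,v_6]

Hence C_0 ≅ Z^7, C_1 ≅ Z^8, C_2 ≅ Z^1.

Boundary ∂_1: C_1 → C_0 sends each edge [p,q] (with p < q) to q − p.
This gives a 7×8 integer matrix of rank 6; reducing to Smith normal form yields diagonal entries (1,1,1,1,1,1).

Boundary ∂_2: C_2 → C_1 acts by ∂[p,q,r] = [q,r] − [p,r] + [p,q]. For instance
  ∂[v_1,v_4,v_6] = [v_4,v_6] − [v_1,v_6] + [v_1,v_4].
The resulting 8×1 matrix has rank 1, and its Smith normal form has invariant factors (1).

Computing H_k = (kernel of ∂_k) / (image of ∂_{k+1}):

  H_0: rank C_0 − rank ∂_1 = 7 − 6 = 1, and the invariant factors of ∂_1 are all 1, so H_0 = Z.
  H_1: rank ker ∂_1 − rank ∂_2 = (8 − 6) − 1 = 1, and the invariant factors of ∂_2 are all 1, so H_1 = Z.
  H_2: rank ker ∂_2 − rank ∂_3 = (1 − 1) − 0 = 0, and there is no ∂_3, so H_2 = 0.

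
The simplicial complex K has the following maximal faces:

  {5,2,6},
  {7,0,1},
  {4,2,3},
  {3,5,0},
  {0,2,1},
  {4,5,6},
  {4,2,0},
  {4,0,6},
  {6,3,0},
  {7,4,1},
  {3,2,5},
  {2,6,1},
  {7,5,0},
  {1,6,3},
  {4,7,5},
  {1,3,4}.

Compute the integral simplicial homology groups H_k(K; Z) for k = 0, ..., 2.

H_0 = Z,  H_1 = Z^2,  H_2 = Z.

Fix the vertex order 0 < 1 < 2 < 3 < 4 < 5 < 6 < 7 and write every simplex with vertices in increasing order. Then dim K = 2 and the simplices of K are:

  0-simplices (8): [0], [1], [2], [3], [4], [5], [6], [7]
  1-simplices (24): (24 of them)
  2-simplices (16): [0,1,2], [0,1,7], [0,2,4], [0,3,5], [0,3,6], [0,4,6], [0,5,7], [1,2,6], [1,3,4], [1,3,6], [1,4,7], [2,3,4], [2,3,5], [2,5,6], [4,5,6], [4,5,7]

giving chain groups C_0 ≅ Z^8, C_1 ≅ Z^24, C_2 ≅ Z^16.

Boundary ∂_1: C_1 → C_0 maps an edge to its endpoints' difference, ∂[p,q] = q − p. For instance
  ∂[0,7] = [7] − [0].
As a 8×24 matrix over Z this has rank 7, with invariant factors (1,1,1,1,1,1,1).

Boundary ∂_2: C_2 → C_1 sends each 2-simplex [p,q,r] to [q,r] − [p,r] + [p,q]. For instance
  ∂[1,4,7] = [4,7] − [1,7] + [1,4],
  ∂[1,3,6] = [3,6] − [1,6] + [1,3].
The resulting 24×16 matrix has rank 15, and its Smith normal form has invariant factors (1,1,1,1,1,1,1,1,1,1,1,1,1,1,1).

Computing H_k = (kernel of ∂_k) / (image of ∂_{k+1}):

  H_0: rank C_0 − rank ∂_1 = 8 − 7 = 1, and the invariant factors of ∂_1 are all 1, so H_0 = Z.
  H_1: rank ker ∂_1 − rank ∂_2 = (24 − 7) − 15 = 2, and the invariant factors of ∂_2 are all 1, so H_1 = Z^2.
  H_2: rank ker ∂_2 − rank ∂_3 = (16 − 15) − 0 = 1, and there is no ∂_3, so H_2 = Z.

As a check, the Euler characteristic is 8 − 24 + 16 = 0, which agrees with 1 − 2 + 1 = 0.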